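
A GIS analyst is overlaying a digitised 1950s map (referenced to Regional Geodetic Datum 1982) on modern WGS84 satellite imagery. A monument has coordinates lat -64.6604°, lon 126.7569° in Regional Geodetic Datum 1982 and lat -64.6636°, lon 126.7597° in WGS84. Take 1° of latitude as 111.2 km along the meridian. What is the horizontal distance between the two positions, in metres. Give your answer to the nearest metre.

Δφ = -64.6636° − -64.6604° = -0.0032°; Δλ = 126.7597° − 126.7569° = +0.0028°.
ΔN = Δφ × 111200 = -355.8 m; ΔE = Δλ × 111200 × cos(-64.6604°) = +0.0028 × 111200 × 0.427983 = 133.3 m.
Distance = √(ΔE² + ΔN²) = √(133.3² + (-355.8)²) = 380.0 m.

380 m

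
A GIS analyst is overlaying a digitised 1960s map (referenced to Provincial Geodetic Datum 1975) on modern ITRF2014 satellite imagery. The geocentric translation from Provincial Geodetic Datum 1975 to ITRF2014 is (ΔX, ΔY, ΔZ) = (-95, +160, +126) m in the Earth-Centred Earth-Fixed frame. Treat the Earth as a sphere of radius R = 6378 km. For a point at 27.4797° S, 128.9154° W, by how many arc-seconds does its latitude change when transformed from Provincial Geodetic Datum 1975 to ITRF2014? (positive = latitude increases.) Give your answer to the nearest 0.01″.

Δφ = 2.65″

sin φ = -0.461434, cos φ = 0.887174, sin λ = -0.778074, cos λ = -0.628172.
North component: ΔN = −sin φ cos λ·ΔX − sin φ sin λ·ΔY + cos φ·ΔZ = −(-0.461434)(-0.628172)(-95) − (-0.461434)(-0.778074)(160) + (0.887174)(126) = 81.88 m.
1° of latitude spans πR/180 = 111317 m, so Δφ = 81.88 / 111317 × 3600 = 2.648″.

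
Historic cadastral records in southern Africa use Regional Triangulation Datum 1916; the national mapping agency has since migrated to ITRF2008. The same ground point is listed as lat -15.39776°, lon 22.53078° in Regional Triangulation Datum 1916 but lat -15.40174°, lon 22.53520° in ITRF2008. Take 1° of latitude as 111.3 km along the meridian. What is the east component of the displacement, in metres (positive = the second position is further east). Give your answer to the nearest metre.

Δφ = -15.40174° − -15.39776° = -0.00398°; Δλ = 22.53520° − 22.53078° = +0.00442°.
ΔN = Δφ × 111300 = -443.0 m; ΔE = Δλ × 111300 × cos(-15.39776°) = +0.00442 × 111300 × 0.964106 = 474.3 m.

ΔE = 474 m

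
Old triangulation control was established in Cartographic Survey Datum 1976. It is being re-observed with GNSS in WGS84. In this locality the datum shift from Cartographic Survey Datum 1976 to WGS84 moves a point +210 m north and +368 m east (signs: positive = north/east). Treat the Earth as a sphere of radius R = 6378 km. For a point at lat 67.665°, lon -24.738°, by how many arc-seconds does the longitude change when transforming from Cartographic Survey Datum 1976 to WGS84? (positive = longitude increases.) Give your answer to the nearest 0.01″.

At latitude 67.665°, cos φ = 0.380021.
One radian of longitude at latitude φ spans R cos φ, so Δλ = ΔE / (R cos φ) = 368.0 / (6378000 × 0.380021) = 1.5183e-04 rad = 31.317″.

Δλ = 31.32″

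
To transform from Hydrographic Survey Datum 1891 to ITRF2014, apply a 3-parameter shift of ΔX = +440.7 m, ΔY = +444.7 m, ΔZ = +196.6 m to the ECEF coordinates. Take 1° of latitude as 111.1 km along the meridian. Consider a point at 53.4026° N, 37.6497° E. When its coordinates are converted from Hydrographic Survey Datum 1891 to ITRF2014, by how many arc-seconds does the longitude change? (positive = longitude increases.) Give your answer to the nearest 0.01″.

Δλ = 4.51″

sin φ = 0.802845, cos φ = 0.596188, sin λ = 0.610832, cos λ = 0.791760.
East component: ΔE = −sin λ·ΔX + cos λ·ΔY = −(0.610832)(440.7) + (0.791760)(444.7) = 82.90 m.
1° of latitude spans 111100 m; at latitude φ, 1° of longitude spans that × cos φ = 66236.5 m, so Δλ = 82.90 / 66236.5 × 3600 = 4.506″.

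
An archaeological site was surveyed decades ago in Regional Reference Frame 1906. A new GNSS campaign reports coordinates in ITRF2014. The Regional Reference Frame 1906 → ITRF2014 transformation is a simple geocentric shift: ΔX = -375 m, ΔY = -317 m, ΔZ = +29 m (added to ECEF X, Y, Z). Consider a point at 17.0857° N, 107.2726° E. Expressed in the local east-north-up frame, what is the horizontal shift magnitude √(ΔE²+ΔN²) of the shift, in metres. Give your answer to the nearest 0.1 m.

At φ = 17.0857°, λ = 107.2726°: sin φ = 0.293802, cos φ = 0.955866, sin λ = 0.954903, cos λ = -0.296918.
ΔE = −sin λ·ΔX + cos λ·ΔY = −(0.954903)·(-375) + (-0.296918)·(-317) = 452.21 m.
ΔN = −sin φ cos λ·ΔX − sin φ sin λ·ΔY + cos φ·ΔZ = −(0.293802)(-0.296918)(-375) − (0.293802)(0.954903)(-317) + (0.955866)(29) = 83.94 m.
Horizontal magnitude = √(ΔE² + ΔN²) = √(452.21² + 83.94²) = 459.94 m.

459.9 m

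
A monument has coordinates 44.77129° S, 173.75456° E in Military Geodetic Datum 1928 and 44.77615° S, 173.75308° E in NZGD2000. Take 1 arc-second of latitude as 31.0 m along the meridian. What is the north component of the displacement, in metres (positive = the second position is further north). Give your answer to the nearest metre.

Δφ = -44.77615° − -44.77129° = -0.00486°; Δλ = 173.75308° − 173.75456° = -0.00148°.
1° of latitude = 3600 × 31.00 = 111600 m.
ΔN = Δφ × 111600 = -542.4 m; ΔE = Δλ × 111600 × cos(-44.77129°) = -0.00148 × 111600 × 0.709924 = -117.3 m.

ΔN = -542 m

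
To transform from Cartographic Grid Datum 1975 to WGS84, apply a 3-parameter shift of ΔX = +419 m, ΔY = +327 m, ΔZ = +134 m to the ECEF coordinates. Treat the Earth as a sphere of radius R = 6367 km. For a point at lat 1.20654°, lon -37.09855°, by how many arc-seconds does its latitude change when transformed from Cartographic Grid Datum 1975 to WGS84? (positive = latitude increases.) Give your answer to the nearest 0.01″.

Δφ = 4.25″

sin φ = 0.021057, cos φ = 0.999778, sin λ = -0.603188, cos λ = 0.797599.
North component: ΔN = −sin φ cos λ·ΔX − sin φ sin λ·ΔY + cos φ·ΔZ = −(0.021057)(0.797599)(419) − (0.021057)(-0.603188)(327) + (0.999778)(134) = 131.09 m.
1° of latitude spans πR/180 = 111125 m, so Δφ = 131.09 / 111125 × 3600 = 4.247″.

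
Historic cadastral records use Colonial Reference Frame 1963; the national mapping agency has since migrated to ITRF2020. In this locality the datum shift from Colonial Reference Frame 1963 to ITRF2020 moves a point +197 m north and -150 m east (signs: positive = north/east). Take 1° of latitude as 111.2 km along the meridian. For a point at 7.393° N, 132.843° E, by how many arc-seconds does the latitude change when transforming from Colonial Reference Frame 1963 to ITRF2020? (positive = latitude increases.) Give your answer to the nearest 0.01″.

1° of latitude = 111.2 km, so Δφ = 197.0 / 111200 = 0.0017716° = 6.378″.

Δφ = 6.38″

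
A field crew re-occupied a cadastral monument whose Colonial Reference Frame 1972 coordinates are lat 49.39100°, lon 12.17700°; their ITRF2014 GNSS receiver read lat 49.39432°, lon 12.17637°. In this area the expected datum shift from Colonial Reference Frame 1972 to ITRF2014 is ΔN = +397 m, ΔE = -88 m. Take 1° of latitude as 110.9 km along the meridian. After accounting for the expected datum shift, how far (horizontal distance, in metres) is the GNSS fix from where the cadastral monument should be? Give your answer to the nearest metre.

Observed coordinate differences: Δφ = +0.00332°, Δλ = -0.00063°.
Converting to metres (1° lat = 110900 m, cos φ = 0.650893): observed ΔN = 368.2 m, observed ΔE = -45.5 m.
Subtracting the expected shift leaves a residual of 368.2 − (397) = -28.8 m north and -45.5 − (-88) = 42.5 m east.
Residual distance = √((-28.8)² + 42.5²) = 51.4 m.

51 m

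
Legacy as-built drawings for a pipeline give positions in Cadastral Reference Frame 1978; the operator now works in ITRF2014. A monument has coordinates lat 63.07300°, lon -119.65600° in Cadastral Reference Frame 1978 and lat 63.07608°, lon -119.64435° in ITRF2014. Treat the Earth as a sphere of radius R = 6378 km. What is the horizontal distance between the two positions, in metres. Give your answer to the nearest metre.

Δφ = 63.07608° − 63.07300° = +0.00308°; Δλ = -119.64435° − -119.65600° = +0.01165°.
1° along a meridian = πR/180 = 111317 m.
ΔN = Δφ × 111317 = 342.9 m; ΔE = Δλ × 111317 × cos(63.07300°) = +0.01165 × 111317 × 0.452855 = 587.3 m.
Distance = √(ΔE² + ΔN²) = √(587.3² + 342.9²) = 680.0 m.

680 m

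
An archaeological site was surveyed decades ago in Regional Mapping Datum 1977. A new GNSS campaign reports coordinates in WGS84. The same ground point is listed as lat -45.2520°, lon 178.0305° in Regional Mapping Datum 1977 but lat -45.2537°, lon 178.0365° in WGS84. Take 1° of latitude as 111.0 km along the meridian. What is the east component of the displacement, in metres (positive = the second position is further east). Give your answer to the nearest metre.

Δφ = -45.2537° − -45.2520° = -0.0017°; Δλ = 178.0365° − 178.0305° = +0.0060°.
ΔN = Δφ × 111000 = -188.7 m; ΔE = Δλ × 111000 × cos(-45.2520°) = +0.0060 × 111000 × 0.703990 = 468.9 m.

ΔE = 469 m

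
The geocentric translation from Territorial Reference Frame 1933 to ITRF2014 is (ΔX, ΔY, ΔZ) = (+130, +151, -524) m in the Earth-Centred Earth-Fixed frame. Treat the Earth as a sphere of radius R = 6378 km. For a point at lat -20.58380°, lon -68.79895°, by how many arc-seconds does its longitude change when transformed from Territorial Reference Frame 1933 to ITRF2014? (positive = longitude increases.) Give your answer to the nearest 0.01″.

Δλ = 6.07″

sin φ = -0.351577, cos φ = 0.936159, sin λ = -0.932317, cos λ = 0.361642.
East component: ΔE = −sin λ·ΔX + cos λ·ΔY = −(-0.932317)(130) + (0.361642)(151) = 175.81 m.
1° of latitude spans πR/180 = 111317 m; at latitude φ, 1° of longitude spans that × cos φ = 104210.5 m, so Δλ = 175.81 / 104210.5 × 3600 = 6.073″.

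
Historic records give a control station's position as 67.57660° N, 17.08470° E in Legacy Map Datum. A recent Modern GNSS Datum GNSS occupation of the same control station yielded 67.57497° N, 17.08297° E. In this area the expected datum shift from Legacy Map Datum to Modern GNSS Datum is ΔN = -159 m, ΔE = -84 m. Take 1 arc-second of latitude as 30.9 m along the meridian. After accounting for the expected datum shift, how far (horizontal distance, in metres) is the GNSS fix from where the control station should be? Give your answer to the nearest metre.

Observed coordinate differences: Δφ = -0.00163°, Δλ = -0.00173°.
Converting to metres (1° lat = 111240 m, cos φ = 0.381448): observed ΔN = -181.3 m, observed ΔE = -73.4 m.
Subtracting the expected shift leaves a residual of -181.3 − (-159) = -22.3 m north and -73.4 − (-84) = 10.6 m east.
Residual distance = √((-22.3)² + 10.6²) = 24.7 m.

25 m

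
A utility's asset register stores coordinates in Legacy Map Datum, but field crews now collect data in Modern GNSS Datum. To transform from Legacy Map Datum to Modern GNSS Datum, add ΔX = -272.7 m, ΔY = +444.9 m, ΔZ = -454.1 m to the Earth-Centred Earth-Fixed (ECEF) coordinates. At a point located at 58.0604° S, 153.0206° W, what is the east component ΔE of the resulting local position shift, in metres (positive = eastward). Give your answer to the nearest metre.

At φ = -58.0604°, λ = -153.0206°: sin φ = -0.848606, cos φ = 0.529025, sin λ = -0.453670, cos λ = -0.891170.
ΔE = −sin λ·ΔX + cos λ·ΔY = −(-0.453670)·(-272.7) + (-0.891170)·(444.9) = -520.20 m.

ΔE = -520 m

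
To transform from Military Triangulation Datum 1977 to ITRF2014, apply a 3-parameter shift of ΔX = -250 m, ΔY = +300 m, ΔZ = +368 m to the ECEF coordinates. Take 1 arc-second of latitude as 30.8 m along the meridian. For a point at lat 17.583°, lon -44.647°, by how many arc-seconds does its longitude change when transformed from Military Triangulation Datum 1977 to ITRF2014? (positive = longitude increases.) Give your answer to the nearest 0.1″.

Δλ = 1.3″

sin φ = 0.302087, cos φ = 0.953280, sin λ = -0.702737, cos λ = 0.711450.
East component: ΔE = −sin λ·ΔX + cos λ·ΔY = −(-0.702737)(-250) + (0.711450)(300) = 37.75 m.
1° of latitude spans 3600 × 30.80 = 110880 m; at latitude φ, 1° of longitude spans that × cos φ = 105699.7 m, so Δλ = 37.75 / 105699.7 × 3600 = 1.286″.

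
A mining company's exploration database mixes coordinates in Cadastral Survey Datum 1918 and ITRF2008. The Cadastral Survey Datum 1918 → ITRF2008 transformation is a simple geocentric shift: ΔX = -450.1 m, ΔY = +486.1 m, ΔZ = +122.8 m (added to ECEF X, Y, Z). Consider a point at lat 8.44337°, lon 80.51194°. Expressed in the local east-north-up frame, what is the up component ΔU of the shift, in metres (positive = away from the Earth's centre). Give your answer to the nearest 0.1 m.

ΔU = 418.9 m

At φ = 8.44337°, λ = 80.51194°: sin φ = 0.146832, cos φ = 0.989161, sin λ = 0.986320, cos λ = 0.164842.
ΔU = cos φ cos λ·ΔX + cos φ sin λ·ΔY + sin φ·ΔZ = (0.989161)(0.164842)(-450.1) + (0.989161)(0.986320)(486.1) + (0.146832)(122.8) = 418.89 m.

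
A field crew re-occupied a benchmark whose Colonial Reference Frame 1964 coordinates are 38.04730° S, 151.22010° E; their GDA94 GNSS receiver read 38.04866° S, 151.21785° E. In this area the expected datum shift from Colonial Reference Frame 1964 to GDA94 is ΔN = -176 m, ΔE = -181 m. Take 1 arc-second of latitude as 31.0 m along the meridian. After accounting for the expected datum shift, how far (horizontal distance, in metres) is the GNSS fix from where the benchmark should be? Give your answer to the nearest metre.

Observed coordinate differences: Δφ = -0.00136°, Δλ = -0.00225°.
Converting to metres (1° lat = 111600 m, cos φ = 0.787502): observed ΔN = -151.8 m, observed ΔE = -197.7 m.
Subtracting the expected shift leaves a residual of -151.8 − (-176) = 24.2 m north and -197.7 − (-181) = -16.7 m east.
Residual distance = √(24.2² + (-16.7)²) = 29.4 m.

29 m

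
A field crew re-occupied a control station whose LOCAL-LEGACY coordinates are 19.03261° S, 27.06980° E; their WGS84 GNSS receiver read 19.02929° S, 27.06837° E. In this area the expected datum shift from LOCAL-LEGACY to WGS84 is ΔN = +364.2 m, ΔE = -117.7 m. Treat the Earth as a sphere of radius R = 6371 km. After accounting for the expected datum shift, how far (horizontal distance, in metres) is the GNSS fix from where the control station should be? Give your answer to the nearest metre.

33 m

Observed coordinate differences: Δφ = +0.00332°, Δλ = -0.00143°.
Converting to metres (1° lat = 111195 m, cos φ = 0.945333): observed ΔN = 369.2 m, observed ΔE = -150.3 m.
Subtracting the expected shift leaves a residual of 369.2 − (364.2) = 5.0 m north and -150.3 − (-117.7) = -32.6 m east.
Residual distance = √(5.0² + (-32.6)²) = 33.0 m.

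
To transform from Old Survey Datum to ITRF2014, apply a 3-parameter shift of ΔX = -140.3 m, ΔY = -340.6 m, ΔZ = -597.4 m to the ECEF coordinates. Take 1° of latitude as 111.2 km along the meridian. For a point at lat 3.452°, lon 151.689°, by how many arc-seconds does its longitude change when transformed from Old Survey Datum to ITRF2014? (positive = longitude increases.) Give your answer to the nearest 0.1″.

sin φ = 0.060212, cos φ = 0.998186, sin λ = 0.474257, cos λ = -0.880386.
East component: ΔE = −sin λ·ΔX + cos λ·ΔY = −(0.474257)(-140.3) + (-0.880386)(-340.6) = 366.40 m.
1° of latitude spans 111200 m; at latitude φ, 1° of longitude spans that × cos φ = 110998.2 m, so Δλ = 366.40 / 110998.2 × 3600 = 11.883″.

Δλ = 11.9″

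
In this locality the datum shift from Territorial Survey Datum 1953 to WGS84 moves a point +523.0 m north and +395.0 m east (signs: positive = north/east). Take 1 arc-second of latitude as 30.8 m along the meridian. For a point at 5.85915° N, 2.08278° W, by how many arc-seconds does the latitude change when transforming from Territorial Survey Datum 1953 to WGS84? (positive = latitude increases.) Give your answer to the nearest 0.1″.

1″ of latitude = 30.80 m, so Δφ = 523.0 / 30.80 = 16.981″.

Δφ = 17.0″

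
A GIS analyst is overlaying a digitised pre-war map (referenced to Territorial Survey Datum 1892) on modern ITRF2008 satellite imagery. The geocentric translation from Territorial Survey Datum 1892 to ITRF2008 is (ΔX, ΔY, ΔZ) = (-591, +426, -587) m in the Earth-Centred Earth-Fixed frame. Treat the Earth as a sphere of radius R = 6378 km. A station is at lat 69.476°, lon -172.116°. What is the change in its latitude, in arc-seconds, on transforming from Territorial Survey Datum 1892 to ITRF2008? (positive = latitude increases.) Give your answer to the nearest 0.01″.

sin φ = 0.936525, cos φ = 0.350600, sin λ = -0.137168, cos λ = -0.990548.
North component: ΔN = −sin φ cos λ·ΔX − sin φ sin λ·ΔY + cos φ·ΔZ = −(0.936525)(-0.990548)(-591) − (0.936525)(-0.137168)(426) + (0.350600)(-587) = -699.33 m.
1° of latitude spans πR/180 = 111317 m, so Δφ = -699.33 / 111317 × 3600 = -22.616″.

Δφ = -22.62″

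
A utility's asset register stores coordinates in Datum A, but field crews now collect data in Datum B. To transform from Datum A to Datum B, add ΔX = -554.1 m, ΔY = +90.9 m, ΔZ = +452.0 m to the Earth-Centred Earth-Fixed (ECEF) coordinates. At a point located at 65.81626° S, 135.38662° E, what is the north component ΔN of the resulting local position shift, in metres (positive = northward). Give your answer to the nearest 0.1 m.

At φ = -65.81626°, λ = 135.38662°: sin φ = -0.912236, cos φ = 0.409664, sin λ = 0.702319, cos λ = -0.711862.
ΔN = −sin φ cos λ·ΔX − sin φ sin λ·ΔY + cos φ·ΔZ = −(-0.912236)(-0.711862)(-554.1) − (-0.912236)(0.702319)(90.9) + (0.409664)(452.0) = 603.23 m.

ΔN = 603.2 m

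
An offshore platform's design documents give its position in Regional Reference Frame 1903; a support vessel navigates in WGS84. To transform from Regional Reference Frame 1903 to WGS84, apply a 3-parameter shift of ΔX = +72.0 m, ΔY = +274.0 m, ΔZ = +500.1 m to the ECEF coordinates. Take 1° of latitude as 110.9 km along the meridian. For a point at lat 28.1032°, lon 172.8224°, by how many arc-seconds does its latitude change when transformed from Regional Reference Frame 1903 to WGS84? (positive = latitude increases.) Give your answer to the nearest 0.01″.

sin φ = 0.471061, cos φ = 0.882101, sin λ = 0.124945, cos λ = -0.992164.
North component: ΔN = −sin φ cos λ·ΔX − sin φ sin λ·ΔY + cos φ·ΔZ = −(0.471061)(-0.992164)(72.0) − (0.471061)(0.124945)(274.0) + (0.882101)(500.1) = 458.66 m.
1° of latitude spans 110900 m, so Δφ = 458.66 / 110900 × 3600 = 14.889″.

Δφ = 14.89″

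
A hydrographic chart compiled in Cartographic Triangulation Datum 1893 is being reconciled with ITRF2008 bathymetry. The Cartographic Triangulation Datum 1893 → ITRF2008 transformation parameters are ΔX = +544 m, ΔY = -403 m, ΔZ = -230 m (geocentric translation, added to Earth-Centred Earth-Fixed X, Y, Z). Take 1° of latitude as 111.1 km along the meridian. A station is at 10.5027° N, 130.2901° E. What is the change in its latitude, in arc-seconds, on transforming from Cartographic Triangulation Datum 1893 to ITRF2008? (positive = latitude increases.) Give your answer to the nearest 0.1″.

Δφ = -3.4″

sin φ = 0.182282, cos φ = 0.983246, sin λ = 0.762780, cos λ = -0.646658.
North component: ΔN = −sin φ cos λ·ΔX − sin φ sin λ·ΔY + cos φ·ΔZ = −(0.182282)(-0.646658)(544) − (0.182282)(0.762780)(-403) + (0.983246)(-230) = -105.99 m.
1° of latitude spans 111100 m, so Δφ = -105.99 / 111100 × 3600 = -3.434″.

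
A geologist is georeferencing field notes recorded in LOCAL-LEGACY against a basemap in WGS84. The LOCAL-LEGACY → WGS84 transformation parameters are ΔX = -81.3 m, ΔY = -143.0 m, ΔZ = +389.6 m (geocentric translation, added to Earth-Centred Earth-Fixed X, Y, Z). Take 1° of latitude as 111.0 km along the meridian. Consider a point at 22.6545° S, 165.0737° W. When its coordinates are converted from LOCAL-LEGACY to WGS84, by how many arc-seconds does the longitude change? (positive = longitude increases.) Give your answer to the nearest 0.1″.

sin φ = -0.385173, cos φ = 0.922844, sin λ = -0.257576, cos λ = -0.966258.
East component: ΔE = −sin λ·ΔX + cos λ·ΔY = −(-0.257576)(-81.3) + (-0.966258)(-143.0) = 117.23 m.
1° of latitude spans 111000 m; at latitude φ, 1° of longitude spans that × cos φ = 102435.7 m, so Δλ = 117.23 / 102435.7 × 3600 = 4.120″.

Δλ = 4.1″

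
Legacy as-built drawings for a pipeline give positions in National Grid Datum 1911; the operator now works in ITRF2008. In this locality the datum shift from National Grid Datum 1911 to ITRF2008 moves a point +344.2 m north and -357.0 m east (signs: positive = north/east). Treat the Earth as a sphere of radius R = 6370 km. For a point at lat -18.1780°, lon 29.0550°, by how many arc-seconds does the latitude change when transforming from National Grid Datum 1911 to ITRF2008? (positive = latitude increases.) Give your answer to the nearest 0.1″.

On a sphere of radius R, 1 rad of latitude = R, so Δφ = ΔN / R = 344.2 / 6370000 = 5.4035e-05 rad = 11.145″.

Δφ = 11.1″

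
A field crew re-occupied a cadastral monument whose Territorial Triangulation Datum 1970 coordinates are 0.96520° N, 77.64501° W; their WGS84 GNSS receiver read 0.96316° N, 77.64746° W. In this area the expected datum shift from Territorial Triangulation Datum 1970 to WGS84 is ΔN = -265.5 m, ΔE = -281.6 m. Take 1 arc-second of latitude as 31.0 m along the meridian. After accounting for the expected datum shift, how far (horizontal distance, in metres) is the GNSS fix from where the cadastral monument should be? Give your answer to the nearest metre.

Observed coordinate differences: Δφ = -0.00204°, Δλ = -0.00245°.
Converting to metres (1° lat = 111600 m, cos φ = 0.999858): observed ΔN = -227.7 m, observed ΔE = -273.4 m.
Subtracting the expected shift leaves a residual of -227.7 − (-265.5) = 37.8 m north and -273.4 − (-281.6) = 8.2 m east.
Residual distance = √(37.8² + 8.2²) = 38.7 m.

39 m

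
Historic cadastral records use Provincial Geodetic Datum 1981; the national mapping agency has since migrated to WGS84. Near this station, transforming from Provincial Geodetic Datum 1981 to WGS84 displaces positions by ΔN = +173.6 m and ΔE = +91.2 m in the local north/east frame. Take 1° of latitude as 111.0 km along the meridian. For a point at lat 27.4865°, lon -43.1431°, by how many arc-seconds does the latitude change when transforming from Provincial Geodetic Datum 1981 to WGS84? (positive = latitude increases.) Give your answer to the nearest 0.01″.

Δφ = 5.63″

1° of latitude = 111.0 km, so Δφ = 173.6 / 111000 = 0.0015640° = 5.630″.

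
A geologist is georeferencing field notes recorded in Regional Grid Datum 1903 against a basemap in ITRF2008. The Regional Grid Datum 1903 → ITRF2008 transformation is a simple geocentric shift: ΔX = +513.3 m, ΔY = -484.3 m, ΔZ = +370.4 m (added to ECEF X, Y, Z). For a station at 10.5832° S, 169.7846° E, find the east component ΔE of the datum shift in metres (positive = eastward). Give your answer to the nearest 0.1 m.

ΔE = 385.6 m

The local east axis at (φ, λ) is (−sin λ, cos λ, 0), so ΔE = −sin(169.7846°)·513.3 + cos(169.7846°)·(-484.3) = 385.59 m.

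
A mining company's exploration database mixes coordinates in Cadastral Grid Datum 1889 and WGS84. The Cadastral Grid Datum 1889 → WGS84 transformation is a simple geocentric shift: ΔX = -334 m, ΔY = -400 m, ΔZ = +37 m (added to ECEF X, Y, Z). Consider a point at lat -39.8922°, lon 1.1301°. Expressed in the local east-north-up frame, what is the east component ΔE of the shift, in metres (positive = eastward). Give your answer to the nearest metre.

ΔE = -393 m

The local east axis at (φ, λ) is (−sin λ, cos λ, 0), so ΔE = −sin(1.1301°)·(-334) + cos(1.1301°)·(-400) = -393.33 m.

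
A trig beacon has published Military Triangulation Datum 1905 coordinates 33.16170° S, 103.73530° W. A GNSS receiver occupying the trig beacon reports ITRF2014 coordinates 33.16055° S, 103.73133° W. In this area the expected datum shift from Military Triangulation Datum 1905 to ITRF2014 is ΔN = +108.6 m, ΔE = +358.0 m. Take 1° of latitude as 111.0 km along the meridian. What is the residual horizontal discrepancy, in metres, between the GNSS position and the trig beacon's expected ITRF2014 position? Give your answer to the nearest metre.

22 m

Observed coordinate differences: Δφ = +0.00115°, Δλ = +0.00397°.
Converting to metres (1° lat = 111000 m, cos φ = 0.837130): observed ΔN = 127.7 m, observed ΔE = 368.9 m.
Subtracting the expected shift leaves a residual of 127.7 − (108.6) = 19.1 m north and 368.9 − (358.0) = 10.9 m east.
Residual distance = √(19.1² + 10.9²) = 21.9 m.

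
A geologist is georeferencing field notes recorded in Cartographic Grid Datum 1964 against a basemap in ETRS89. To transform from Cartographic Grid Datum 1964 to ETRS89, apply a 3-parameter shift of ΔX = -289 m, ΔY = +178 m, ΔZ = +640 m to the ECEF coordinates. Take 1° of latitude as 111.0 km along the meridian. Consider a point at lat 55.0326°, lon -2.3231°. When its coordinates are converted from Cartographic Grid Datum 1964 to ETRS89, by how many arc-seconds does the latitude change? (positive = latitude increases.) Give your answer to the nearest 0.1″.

sin φ = 0.819478, cos φ = 0.573110, sin λ = -0.040535, cos λ = 0.999178.
North component: ΔN = −sin φ cos λ·ΔX − sin φ sin λ·ΔY + cos φ·ΔZ = −(0.819478)(0.999178)(-289) − (0.819478)(-0.040535)(178) + (0.573110)(640) = 609.34 m.
1° of latitude spans 111000 m, so Δφ = 609.34 / 111000 × 3600 = 19.762″.

Δφ = 19.8″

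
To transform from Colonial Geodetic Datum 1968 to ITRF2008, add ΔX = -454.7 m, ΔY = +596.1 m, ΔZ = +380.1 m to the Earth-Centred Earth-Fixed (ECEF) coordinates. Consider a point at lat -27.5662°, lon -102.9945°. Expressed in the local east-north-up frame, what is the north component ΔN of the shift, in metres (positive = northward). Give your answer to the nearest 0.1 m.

At φ = -27.5662°, λ = -102.9945°: sin φ = -0.462773, cos φ = 0.886477, sin λ = -0.974392, cos λ = -0.224858.
ΔN = −sin φ cos λ·ΔX − sin φ sin λ·ΔY + cos φ·ΔZ = −(-0.462773)(-0.224858)(-454.7) − (-0.462773)(-0.974392)(596.1) + (0.886477)(380.1) = 115.47 m.

ΔN = 115.5 m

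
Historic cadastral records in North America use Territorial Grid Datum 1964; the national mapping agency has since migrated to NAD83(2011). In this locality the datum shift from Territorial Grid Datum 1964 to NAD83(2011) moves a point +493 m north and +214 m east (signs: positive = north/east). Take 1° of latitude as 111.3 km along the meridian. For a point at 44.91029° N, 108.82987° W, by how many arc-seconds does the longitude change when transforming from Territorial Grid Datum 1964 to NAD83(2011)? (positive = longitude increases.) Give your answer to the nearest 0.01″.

At latitude 44.91029°, cos φ = 0.708213.
1° of longitude at this latitude = 111.3 × cos φ = 78.82 km, so Δλ = 214.0 / 78824.1 = 0.0027149° = 9.774″.

Δλ = 9.77″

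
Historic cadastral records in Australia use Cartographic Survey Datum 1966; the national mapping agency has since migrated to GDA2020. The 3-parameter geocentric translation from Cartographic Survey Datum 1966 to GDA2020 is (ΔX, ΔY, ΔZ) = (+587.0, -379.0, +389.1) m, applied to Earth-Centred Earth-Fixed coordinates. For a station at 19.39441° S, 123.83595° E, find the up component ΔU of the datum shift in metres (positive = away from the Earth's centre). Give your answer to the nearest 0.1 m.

ΔU = -734.5 m

The local up (radial) axis is (cos φ cos λ, cos φ sin λ, sin φ), giving ΔU = -308.304 − 296.947 − 129.208 = -734.46 m.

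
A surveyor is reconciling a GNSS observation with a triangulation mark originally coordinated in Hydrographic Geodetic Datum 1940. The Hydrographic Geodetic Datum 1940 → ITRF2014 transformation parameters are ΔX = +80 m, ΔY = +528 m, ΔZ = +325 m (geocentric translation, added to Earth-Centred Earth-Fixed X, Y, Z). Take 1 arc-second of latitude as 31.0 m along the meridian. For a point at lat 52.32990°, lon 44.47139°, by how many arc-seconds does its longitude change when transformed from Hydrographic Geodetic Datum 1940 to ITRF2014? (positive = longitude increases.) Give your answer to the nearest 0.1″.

sin φ = 0.791543, cos φ = 0.611114, sin λ = 0.700553, cos λ = 0.713600.
East component: ΔE = −sin λ·ΔX + cos λ·ΔY = −(0.700553)(80) + (0.713600)(528) = 320.74 m.
1° of latitude spans 3600 × 31.00 = 111600 m; at latitude φ, 1° of longitude spans that × cos φ = 68200.3 m, so Δλ = 320.74 / 68200.3 × 3600 = 16.930″.

Δλ = 16.9″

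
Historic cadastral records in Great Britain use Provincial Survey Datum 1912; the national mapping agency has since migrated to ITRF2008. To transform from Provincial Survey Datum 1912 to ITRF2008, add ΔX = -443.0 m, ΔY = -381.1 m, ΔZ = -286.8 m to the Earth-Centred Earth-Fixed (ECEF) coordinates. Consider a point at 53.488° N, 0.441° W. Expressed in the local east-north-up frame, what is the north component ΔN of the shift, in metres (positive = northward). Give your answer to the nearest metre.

The local north axis is (−sin φ cos λ, −sin φ sin λ, cos φ), giving ΔN = 356.043 − 2.358 − 170.643 = 183.04 m.

ΔN = 183 m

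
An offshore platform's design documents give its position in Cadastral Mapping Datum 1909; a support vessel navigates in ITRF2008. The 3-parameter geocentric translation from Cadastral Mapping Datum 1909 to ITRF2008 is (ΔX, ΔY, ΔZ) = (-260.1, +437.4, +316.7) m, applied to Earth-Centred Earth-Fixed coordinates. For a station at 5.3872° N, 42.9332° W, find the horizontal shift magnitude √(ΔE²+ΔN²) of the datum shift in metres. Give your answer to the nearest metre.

At φ = 5.3872°, λ = -42.9332°: sin φ = 0.093886, cos φ = 0.995583, sin λ = -0.681145, cos λ = 0.732148.
ΔE = −sin λ·ΔX + cos λ·ΔY = −(-0.681145)·(-260.1) + (0.732148)·(437.4) = 143.08 m.
ΔN = −sin φ cos λ·ΔX − sin φ sin λ·ΔY + cos φ·ΔZ = −(0.093886)(0.732148)(-260.1) − (0.093886)(-0.681145)(437.4) + (0.995583)(316.7) = 361.15 m.
Horizontal magnitude = √(ΔE² + ΔN²) = √(143.08² + 361.15²) = 388.46 m.

388 m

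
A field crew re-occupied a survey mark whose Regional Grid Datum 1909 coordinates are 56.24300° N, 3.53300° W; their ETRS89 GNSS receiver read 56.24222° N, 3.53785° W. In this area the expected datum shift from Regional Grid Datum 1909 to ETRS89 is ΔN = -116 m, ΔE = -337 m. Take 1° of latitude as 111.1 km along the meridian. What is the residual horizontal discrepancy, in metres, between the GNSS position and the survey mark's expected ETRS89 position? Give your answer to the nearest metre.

Observed coordinate differences: Δφ = -0.00078°, Δλ = -0.00485°.
Converting to metres (1° lat = 111100 m, cos φ = 0.555672): observed ΔN = -86.7 m, observed ΔE = -299.4 m.
Subtracting the expected shift leaves a residual of -86.7 − (-116) = 29.3 m north and -299.4 − (-337) = 37.6 m east.
Residual distance = √(29.3² + 37.6²) = 47.7 m.

48 m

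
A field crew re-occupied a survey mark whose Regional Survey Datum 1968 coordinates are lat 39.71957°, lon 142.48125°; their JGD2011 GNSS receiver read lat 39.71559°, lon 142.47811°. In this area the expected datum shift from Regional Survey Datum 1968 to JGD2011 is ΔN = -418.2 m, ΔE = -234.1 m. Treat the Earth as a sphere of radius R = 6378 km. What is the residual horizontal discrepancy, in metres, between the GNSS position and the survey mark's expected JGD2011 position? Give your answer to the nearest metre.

43 m

Observed coordinate differences: Δφ = -0.00398°, Δλ = -0.00314°.
Converting to metres (1° lat = 111317 m, cos φ = 0.769181): observed ΔN = -443.0 m, observed ΔE = -268.9 m.
Subtracting the expected shift leaves a residual of -443.0 − (-418.2) = -24.8 m north and -268.9 − (-234.1) = -34.8 m east.
Residual distance = √((-24.8)² + (-34.8)²) = 42.7 m.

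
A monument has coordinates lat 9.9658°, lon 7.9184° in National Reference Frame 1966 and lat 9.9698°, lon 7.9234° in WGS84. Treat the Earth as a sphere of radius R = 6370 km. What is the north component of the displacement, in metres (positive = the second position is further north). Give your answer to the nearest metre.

ΔN = 445 m

Δφ = 9.9698° − 9.9658° = +0.0040°; Δλ = 7.9234° − 7.9184° = +0.0050°.
1° along a meridian = πR/180 = 111177 m.
ΔN = Δφ × 111177 = 444.7 m; ΔE = Δλ × 111177 × cos(9.9658°) = +0.0050 × 111177 × 0.984911 = 547.5 m.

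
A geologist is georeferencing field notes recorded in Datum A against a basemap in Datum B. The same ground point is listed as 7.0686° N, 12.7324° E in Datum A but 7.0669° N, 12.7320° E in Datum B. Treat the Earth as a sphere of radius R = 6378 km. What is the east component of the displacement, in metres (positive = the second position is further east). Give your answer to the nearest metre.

ΔE = -44 m

Δφ = 7.0669° − 7.0686° = -0.0017°; Δλ = 12.7320° − 12.7324° = -0.0004°.
1° along a meridian = πR/180 = 111317 m.
ΔN = Δφ × 111317 = -189.2 m; ΔE = Δλ × 111317 × cos(7.0686°) = -0.0004 × 111317 × 0.992400 = -44.2 m.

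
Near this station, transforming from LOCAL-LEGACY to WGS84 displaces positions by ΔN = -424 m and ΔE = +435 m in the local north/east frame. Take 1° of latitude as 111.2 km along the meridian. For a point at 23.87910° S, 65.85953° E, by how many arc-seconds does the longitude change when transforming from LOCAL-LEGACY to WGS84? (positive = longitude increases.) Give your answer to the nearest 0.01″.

Δλ = 15.40″

At latitude -23.87910°, cos φ = 0.914402.
1° of longitude at this latitude = 111.2 × cos φ = 101.68 km, so Δλ = 435.0 / 101681.5 = 0.0042781° = 15.401″.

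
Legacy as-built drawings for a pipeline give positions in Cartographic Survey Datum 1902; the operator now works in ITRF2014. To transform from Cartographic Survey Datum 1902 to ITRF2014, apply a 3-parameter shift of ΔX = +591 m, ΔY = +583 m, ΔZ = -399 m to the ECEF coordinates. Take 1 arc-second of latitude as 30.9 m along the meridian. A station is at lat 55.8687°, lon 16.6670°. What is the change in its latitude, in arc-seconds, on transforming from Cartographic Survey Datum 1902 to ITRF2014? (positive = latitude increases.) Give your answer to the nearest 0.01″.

Δφ = -26.89″

sin φ = 0.827754, cos φ = 0.561091, sin λ = 0.286809, cos λ = 0.957988.
North component: ΔN = −sin φ cos λ·ΔX − sin φ sin λ·ΔY + cos φ·ΔZ = −(0.827754)(0.957988)(591) − (0.827754)(0.286809)(583) + (0.561091)(-399) = -830.93 m.
1° of latitude spans 3600 × 30.90 = 111240 m, so Δφ = -830.93 / 111240 × 3600 = -26.891″.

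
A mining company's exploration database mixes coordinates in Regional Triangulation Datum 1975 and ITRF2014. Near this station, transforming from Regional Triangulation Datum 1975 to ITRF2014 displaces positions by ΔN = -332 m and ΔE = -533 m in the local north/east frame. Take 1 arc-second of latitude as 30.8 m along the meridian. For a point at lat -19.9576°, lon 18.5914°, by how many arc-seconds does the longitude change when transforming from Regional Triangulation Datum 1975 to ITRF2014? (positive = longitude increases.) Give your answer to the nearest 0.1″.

Δλ = -18.4″

At latitude -19.9576°, cos φ = 0.939945.
1″ of longitude at this latitude = 30.80 × cos φ = 28.9503 m, so Δλ = -533.0 / 28.9503 = -18.411″.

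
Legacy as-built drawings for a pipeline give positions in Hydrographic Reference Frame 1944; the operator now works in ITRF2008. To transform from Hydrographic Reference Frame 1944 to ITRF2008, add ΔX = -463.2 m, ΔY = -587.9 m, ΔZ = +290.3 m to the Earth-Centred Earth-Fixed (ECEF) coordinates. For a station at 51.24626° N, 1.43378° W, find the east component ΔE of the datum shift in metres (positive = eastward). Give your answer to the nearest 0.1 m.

ΔE = -599.3 m

At φ = 51.24626°, λ = -1.43378°: sin φ = 0.779844, cos φ = 0.625974, sin λ = -0.025022, cos λ = 0.999687.
ΔE = −sin λ·ΔX + cos λ·ΔY = −(-0.025022)·(-463.2) + (0.999687)·(-587.9) = -599.31 m.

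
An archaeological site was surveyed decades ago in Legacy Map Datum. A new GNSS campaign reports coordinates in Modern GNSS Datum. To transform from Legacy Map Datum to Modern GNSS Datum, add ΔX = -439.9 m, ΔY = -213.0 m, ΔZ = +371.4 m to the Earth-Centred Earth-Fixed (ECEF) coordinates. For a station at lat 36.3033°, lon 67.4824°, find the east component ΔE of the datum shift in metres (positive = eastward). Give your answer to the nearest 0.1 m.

ΔE = 324.8 m

At φ = 36.3033°, λ = 67.4824°: sin φ = 0.592060, cos φ = 0.805894, sin λ = 0.923762, cos λ = 0.382967.
ΔE = −sin λ·ΔX + cos λ·ΔY = −(0.923762)·(-439.9) + (0.382967)·(-213.0) = 324.79 m.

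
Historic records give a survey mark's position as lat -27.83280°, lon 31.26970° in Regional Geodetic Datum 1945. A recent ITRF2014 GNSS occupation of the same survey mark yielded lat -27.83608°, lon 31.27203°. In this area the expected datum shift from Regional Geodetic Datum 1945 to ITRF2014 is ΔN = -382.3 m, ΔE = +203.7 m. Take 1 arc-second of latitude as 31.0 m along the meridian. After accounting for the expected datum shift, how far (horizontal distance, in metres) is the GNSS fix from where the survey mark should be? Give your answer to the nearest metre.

Observed coordinate differences: Δφ = -0.00328°, Δλ = +0.00233°.
Converting to metres (1° lat = 111600 m, cos φ = 0.884314): observed ΔN = -366.0 m, observed ΔE = 229.9 m.
Subtracting the expected shift leaves a residual of -366.0 − (-382.3) = 16.3 m north and 229.9 − (203.7) = 26.2 m east.
Residual distance = √(16.3² + 26.2²) = 30.9 m.

31 m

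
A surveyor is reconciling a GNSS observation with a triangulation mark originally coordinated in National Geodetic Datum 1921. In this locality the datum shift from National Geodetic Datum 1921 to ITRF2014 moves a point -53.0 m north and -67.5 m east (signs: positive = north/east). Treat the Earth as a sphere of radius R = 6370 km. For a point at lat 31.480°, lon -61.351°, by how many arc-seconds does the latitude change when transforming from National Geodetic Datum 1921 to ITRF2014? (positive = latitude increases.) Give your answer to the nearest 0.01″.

Δφ = -1.72″

On a sphere of radius R, 1 rad of latitude = R, so Δφ = ΔN / R = -53.0 / 6370000 = -8.3203e-06 rad = -1.716″.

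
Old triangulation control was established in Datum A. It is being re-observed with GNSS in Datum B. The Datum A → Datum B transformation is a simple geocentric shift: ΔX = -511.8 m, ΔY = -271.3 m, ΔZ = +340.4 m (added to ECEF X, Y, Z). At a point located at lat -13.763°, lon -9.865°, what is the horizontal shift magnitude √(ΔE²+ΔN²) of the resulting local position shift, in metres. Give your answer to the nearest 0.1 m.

418.5 m

At φ = -13.763°, λ = -9.865°: sin φ = -0.237906, cos φ = 0.971288, sin λ = -0.171327, cos λ = 0.985214.
ΔE = −sin λ·ΔX + cos λ·ΔY = −(-0.171327)·(-511.8) + (0.985214)·(-271.3) = -354.97 m.
ΔN = −sin φ cos λ·ΔX − sin φ sin λ·ΔY + cos φ·ΔZ = −(-0.237906)(0.985214)(-511.8) − (-0.237906)(-0.171327)(-271.3) + (0.971288)(340.4) = 221.72 m.
Horizontal magnitude = √(ΔE² + ΔN²) = √((-354.97)² + 221.72²) = 418.53 m.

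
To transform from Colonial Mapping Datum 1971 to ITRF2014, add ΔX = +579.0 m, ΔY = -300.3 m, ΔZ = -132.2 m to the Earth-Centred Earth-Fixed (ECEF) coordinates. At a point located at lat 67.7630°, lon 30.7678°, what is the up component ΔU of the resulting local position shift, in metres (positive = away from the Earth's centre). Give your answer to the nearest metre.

At φ = 67.7630°, λ = 30.7678°: sin φ = 0.925626, cos φ = 0.378439, sin λ = 0.511560, cos λ = 0.859248.
ΔU = cos φ cos λ·ΔX + cos φ sin λ·ΔY + sin φ·ΔZ = (0.378439)(0.859248)(579.0) + (0.378439)(0.511560)(-300.3) + (0.925626)(-132.2) = 7.77 m.

ΔU = 8 m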